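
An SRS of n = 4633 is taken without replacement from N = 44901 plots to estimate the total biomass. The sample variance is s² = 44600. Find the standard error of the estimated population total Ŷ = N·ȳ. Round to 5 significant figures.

Var(Ŷ) = N²·Var(ȳ) = N²·(1 − n/N)·s²/n.
f = 4633/44901 = 0.10318256; Var(ȳ) = 0.89681744·44600/4633 = 8.6332955.
Var(Ŷ) = 44901² · 8.6332955 = 1.7405585 × 10^10.
SE(Ŷ) = √(1.7405585 × 10^10) = 131930.

131930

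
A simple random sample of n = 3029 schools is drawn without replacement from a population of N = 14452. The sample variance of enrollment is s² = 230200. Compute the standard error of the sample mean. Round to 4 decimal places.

Under SRS without replacement, Var(ȳ) = (1 − f)·s²/n with f = n/N = 3029/14452 = 0.20959037.
Var(ȳ) = (1 − 0.20959037)·230200/3029 = 0.79040963·75.998679 = 60.070088.
SE(ȳ) = √(60.070088) = 7.7505.

7.7505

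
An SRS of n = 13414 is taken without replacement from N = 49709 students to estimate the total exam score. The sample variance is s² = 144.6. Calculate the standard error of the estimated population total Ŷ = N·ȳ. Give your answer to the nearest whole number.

Var(Ŷ) = N²·Var(ȳ) = N²·(1 − n/N)·s²/n.
f = 13414/49709 = 0.26985053; Var(ȳ) = 0.73014947·144.6/13414 = 0.0078708523.
Var(Ŷ) = 49709² · 0.0078708523 = 1.9448755 × 10^7.
SE(Ŷ) = √(1.9448755 × 10^7) = 4410.

4410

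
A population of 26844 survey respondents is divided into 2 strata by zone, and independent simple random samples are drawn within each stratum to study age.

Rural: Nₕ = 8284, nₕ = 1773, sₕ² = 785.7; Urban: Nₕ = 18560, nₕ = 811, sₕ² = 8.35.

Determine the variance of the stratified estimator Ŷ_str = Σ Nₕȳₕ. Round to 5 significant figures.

Var(Ŷ_str) = Σₕ Nₕ²(1 − fₕ)sₕ²/nₕ.
Rural: 8284²·(1 − 1773/8284)·785.7/1773 = 2.3902086 × 10^7.
Urban: 18560²·(1 − 811/18560)·8.35/811 = 3.3917004 × 10^6.
Sum = 2.7293786 × 10^7.

2.7294 × 10^7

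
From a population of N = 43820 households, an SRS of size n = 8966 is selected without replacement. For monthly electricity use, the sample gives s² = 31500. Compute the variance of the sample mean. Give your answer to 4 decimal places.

Under SRS without replacement, Var(ȳ) = (1 − f)·s²/n with f = n/N = 8966/43820 = 0.20460977.
Var(ȳ) = (1 − 0.20460977)·31500/8966 = 0.79539023·3.5132724 = 2.7944225.

2.7944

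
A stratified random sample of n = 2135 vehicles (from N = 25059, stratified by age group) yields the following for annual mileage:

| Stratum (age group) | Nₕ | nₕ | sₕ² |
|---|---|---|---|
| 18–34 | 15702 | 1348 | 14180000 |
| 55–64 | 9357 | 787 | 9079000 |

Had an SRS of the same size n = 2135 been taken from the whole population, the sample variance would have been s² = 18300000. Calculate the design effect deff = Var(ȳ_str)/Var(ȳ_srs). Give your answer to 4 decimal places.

0.6694

Var(ȳ_str) = Σ Wₕ²(1−fₕ)sₕ²/nₕ with Wₕ = Nₕ/25059:
  18–34: (15702/25059)²·(1−1348/15702)·14180000/1348 = 3775.607
  55–64: (9357/25059)²·(1−787/9357)·9079000/787 = 1473.1713
  → Var(ȳ_str) = 5248.7783.
Var(ȳ_srs) = (1 − 2135/25059)·18300000/2135 = 7841.152.
deff = 5248.7783 / 7841.152 = 0.6694.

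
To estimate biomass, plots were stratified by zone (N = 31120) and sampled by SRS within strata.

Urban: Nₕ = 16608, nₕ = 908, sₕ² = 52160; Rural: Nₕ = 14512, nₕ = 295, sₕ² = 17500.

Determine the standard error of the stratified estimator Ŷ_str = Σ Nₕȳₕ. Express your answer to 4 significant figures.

165000

Var(Ŷ_str) = Σₕ Nₕ²(1 − fₕ)sₕ²/nₕ.
Urban: 16608²·(1 − 908/16608)·52160/908 = 1.4978514 × 10^10.
Rural: 14512²·(1 − 295/14512)·17500/295 = 1.223915 × 10^10.
Sum = 2.7217664 × 10^10.
SE = √(2.7217664 × 10^10) = 165000.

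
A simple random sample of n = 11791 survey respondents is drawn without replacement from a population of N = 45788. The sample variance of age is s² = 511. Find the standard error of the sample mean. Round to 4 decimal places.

Under SRS without replacement, Var(ȳ) = (1 − f)·s²/n with f = n/N = 11791/45788 = 0.25751289.
Var(ȳ) = (1 − 0.25751289)·511/11791 = 0.74248711·0.043338139 = 0.03217801.
SE(ȳ) = √(0.03217801) = 0.1794.

0.1794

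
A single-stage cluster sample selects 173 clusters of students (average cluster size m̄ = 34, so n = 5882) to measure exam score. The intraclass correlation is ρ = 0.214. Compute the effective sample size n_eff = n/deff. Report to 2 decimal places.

deff = 1 + (34 − 1)·0.214 = 1 + 7.062 = 8.062.
n_eff = 5882 / 8.062 = 729.60.

729.60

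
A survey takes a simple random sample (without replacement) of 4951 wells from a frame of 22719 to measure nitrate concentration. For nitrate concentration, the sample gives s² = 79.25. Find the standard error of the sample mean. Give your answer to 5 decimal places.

Under SRS without replacement, Var(ȳ) = (1 − f)·s²/n with f = n/N = 4951/22719 = 0.21792332.
Var(ȳ) = (1 − 0.21792332)·79.25/4951 = 0.78207668·0.016006867 = 0.012518598.
SE(ȳ) = √(0.012518598) = 0.11189.

0.11189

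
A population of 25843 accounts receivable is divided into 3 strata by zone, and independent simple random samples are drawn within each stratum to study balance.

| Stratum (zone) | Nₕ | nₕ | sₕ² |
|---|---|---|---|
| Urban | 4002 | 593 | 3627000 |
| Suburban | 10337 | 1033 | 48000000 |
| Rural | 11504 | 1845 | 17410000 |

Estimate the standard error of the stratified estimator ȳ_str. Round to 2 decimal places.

91.58

Var(ȳ_str) = Σₕ Wₕ²(1 − fₕ)sₕ²/nₕ with Wₕ = Nₕ/N, N = 25843.
Urban: Wₕ = 0.15485818; term = 0.15485818²·(1 − 0.14817591)·3627000/593 = 124.94276.
Suburban: Wₕ = 0.39999226; term = 0.39999226²·(1 − 0.09993228)·48000000/1033 = 6691.4352.
Rural: Wₕ = 0.44514956; term = 0.44514956²·(1 − 0.16037900)·17410000/1845 = 1569.9925.
Sum = 8386.3705.
SE = √(8386.3705) = 91.58.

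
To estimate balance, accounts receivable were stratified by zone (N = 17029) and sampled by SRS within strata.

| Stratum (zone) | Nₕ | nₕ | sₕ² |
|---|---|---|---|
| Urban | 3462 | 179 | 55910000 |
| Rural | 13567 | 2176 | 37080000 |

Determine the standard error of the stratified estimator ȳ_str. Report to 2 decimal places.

Var(ȳ_str) = Σₕ Wₕ²(1 − fₕ)sₕ²/nₕ with Wₕ = Nₕ/N, N = 17029.
Urban: Wₕ = 0.20330025; term = 0.20330025²·(1 − 0.05170422)·55910000/179 = 12242.105.
Rural: Wₕ = 0.79669975; term = 0.79669975²·(1 − 0.16038918)·37080000/2176 = 9081.3041.
Sum = 21323.409.
SE = √(21323.409) = 146.03.

146.03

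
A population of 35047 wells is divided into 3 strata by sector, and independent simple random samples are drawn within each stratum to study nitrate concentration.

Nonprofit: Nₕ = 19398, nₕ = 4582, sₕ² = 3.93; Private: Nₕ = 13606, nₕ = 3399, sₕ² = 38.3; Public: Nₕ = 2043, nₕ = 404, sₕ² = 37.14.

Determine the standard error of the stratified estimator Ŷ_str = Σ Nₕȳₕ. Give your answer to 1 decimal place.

1455.7

Var(Ŷ_str) = Σₕ Nₕ²(1 − fₕ)sₕ²/nₕ.
Nonprofit: 19398²·(1 − 4582/19398)·3.93/4582 = 246504.81.
Private: 13606²·(1 − 3399/13606)·38.3/3399 = 1.5648625 × 10^6.
Public: 2043²·(1 − 404/2043)·37.14/404 = 307827.81.
Sum = 2.1191951 × 10^6.
SE = √(2.1191951 × 10^6) = 1455.7.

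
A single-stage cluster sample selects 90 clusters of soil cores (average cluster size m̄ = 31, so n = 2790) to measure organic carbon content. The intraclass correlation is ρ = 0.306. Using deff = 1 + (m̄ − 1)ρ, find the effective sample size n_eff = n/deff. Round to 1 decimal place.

274.1

deff = 1 + (31 − 1)·0.306 = 1 + 9.18 = 10.18.
n_eff = 2790 / 10.18 = 274.1.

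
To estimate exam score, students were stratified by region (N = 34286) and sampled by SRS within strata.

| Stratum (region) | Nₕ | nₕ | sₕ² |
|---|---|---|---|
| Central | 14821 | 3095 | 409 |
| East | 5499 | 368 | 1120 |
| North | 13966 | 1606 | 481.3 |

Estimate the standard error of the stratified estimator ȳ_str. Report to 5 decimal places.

0.36959

Var(ȳ_str) = Σₕ Wₕ²(1 − fₕ)sₕ²/nₕ with Wₕ = Nₕ/N, N = 34286.
Central: Wₕ = 0.43227556; term = 0.43227556²·(1 − 0.20882532)·409/3095 = 0.019536934.
East: Wₕ = 0.16038616; term = 0.16038616²·(1 − 0.06692126)·1120/368 = 0.073050349.
North: Wₕ = 0.40733827; term = 0.40733827²·(1 − 0.11499356)·481.3/1606 = 0.04400755.
Sum = 0.13659483.
SE = √(0.13659483) = 0.36959.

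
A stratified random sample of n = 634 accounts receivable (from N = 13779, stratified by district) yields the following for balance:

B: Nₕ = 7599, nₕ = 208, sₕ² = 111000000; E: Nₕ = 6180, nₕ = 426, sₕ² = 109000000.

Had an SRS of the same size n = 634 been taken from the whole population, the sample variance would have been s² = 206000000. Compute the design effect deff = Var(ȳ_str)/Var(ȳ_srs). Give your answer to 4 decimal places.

Var(ȳ_str) = Σ Wₕ²(1−fₕ)sₕ²/nₕ with Wₕ = Nₕ/13779:
  B: (7599/13779)²·(1−208/7599)·111000000/208 = 157864.29
  E: (6180/13779)²·(1−426/6180)·109000000/426 = 47922.54
  → Var(ȳ_str) = 205786.83.
Var(ȳ_srs) = (1 − 634/13779)·206000000/634 = 309970.85.
deff = 205786.83 / 309970.85 = 0.6639.

0.6639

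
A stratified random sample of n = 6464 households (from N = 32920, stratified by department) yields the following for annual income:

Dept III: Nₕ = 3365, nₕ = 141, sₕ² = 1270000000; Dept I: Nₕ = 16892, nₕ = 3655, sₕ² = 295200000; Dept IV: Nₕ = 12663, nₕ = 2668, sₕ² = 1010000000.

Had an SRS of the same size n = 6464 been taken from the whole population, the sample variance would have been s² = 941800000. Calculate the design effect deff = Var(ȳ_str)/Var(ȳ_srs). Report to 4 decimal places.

Var(ȳ_str) = Σ Wₕ²(1−fₕ)sₕ²/nₕ with Wₕ = Nₕ/32920:
  Dept III: (3365/32920)²·(1−141/3365)·1270000000/141 = 90166.468
  Dept I: (16892/32920)²·(1−3655/16892)·295200000/3655 = 16664.027
  Dept IV: (12663/32920)²·(1−2668/12663)·1010000000/2668 = 44211.505
  → Var(ȳ_str) = 151042.
Var(ȳ_srs) = (1 − 6464/32920)·941800000/6464 = 117090.51.
deff = 151042 / 117090.51 = 1.2900.

1.2900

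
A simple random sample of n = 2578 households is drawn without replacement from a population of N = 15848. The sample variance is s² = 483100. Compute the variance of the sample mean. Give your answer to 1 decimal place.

156.9

Under SRS without replacement, Var(ȳ) = (1 − f)·s²/n with f = n/N = 2578/15848 = 0.16267037.
Var(ȳ) = (1 − 0.16267037)·483100/2578 = 0.83732963·187.39333 = 156.90999.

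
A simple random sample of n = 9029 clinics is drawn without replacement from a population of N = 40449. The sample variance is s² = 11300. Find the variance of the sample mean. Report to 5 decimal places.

0.97216

Under SRS without replacement, Var(ȳ) = (1 − f)·s²/n with f = n/N = 9029/40449 = 0.22321936.
Var(ȳ) = (1 − 0.22321936)·11300/9029 = 0.77678064·1.2515229 = 0.97215873.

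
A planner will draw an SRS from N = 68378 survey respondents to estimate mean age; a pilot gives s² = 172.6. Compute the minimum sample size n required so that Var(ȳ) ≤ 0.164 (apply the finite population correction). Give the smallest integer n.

Without fpc, n₀ = s²/D = 172.6/0.164 = 1052.4390.
With fpc, (1 − n/N)·s²/n ≤ D requires n ≥ n₀/(1 + n₀/N) = 1052.4390/(1 + 1052.4390/68378) = 1036.4859.
Rounding up, n = 1037.

1037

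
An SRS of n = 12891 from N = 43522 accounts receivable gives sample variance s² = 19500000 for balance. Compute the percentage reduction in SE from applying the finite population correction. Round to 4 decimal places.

16.1069

f = n/N = 12891/43522 = 0.29619503.
SE_no-fpc = √(s²/n) = 38.893229; SE_fpc = √((1−f)s²/n) = 32.62873.
Ratio = √(1−f) = 0.83893085. Reduction = 100·(1 − 0.83893085) = 16.1069%.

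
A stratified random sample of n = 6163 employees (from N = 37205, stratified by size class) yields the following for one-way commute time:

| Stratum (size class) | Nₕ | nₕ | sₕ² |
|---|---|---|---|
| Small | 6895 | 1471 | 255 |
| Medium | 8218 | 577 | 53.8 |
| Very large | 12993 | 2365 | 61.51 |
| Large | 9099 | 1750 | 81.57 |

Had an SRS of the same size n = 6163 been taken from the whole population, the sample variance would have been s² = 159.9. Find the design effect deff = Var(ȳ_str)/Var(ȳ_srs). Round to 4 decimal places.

Var(ȳ_str) = Σ Wₕ²(1−fₕ)sₕ²/nₕ with Wₕ = Nₕ/37205:
  Small: (6895/37205)²·(1−1471/6895)·255/1471 = 0.0046835897
  Medium: (8218/37205)²·(1−577/8218)·53.8/577 = 0.0042298034
  Very large: (12993/37205)²·(1−2365/12993)·61.51/2365 = 0.0025946151
  Large: (9099/37205)²·(1−1750/9099)·81.57/1750 = 0.0022517061
  → Var(ȳ_str) = 0.013759714.
Var(ȳ_srs) = (1 − 6163/37205)·159.9/6163 = 0.021647347.
deff = 0.013759714 / 0.021647347 = 0.6356.

0.6356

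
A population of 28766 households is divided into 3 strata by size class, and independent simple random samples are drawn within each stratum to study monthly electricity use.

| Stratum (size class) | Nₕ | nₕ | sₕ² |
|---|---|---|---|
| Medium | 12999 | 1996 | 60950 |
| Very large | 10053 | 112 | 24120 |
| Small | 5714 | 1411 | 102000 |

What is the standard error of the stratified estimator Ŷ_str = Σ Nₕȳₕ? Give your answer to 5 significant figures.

Var(Ŷ_str) = Σₕ Nₕ²(1 − fₕ)sₕ²/nₕ.
Medium: 12999²·(1 − 1996/12999)·60950/1996 = 4.3675132 × 10^9.
Very large: 10053²·(1 − 112/10053)·24120/112 = 2.1522119 × 10^10.
Small: 5714²·(1 − 1411/5714)·102000/1411 = 1.7773982 × 10^9.
Sum = 2.766703 × 10^10.
SE = √(2.766703 × 10^10) = 166330.

166330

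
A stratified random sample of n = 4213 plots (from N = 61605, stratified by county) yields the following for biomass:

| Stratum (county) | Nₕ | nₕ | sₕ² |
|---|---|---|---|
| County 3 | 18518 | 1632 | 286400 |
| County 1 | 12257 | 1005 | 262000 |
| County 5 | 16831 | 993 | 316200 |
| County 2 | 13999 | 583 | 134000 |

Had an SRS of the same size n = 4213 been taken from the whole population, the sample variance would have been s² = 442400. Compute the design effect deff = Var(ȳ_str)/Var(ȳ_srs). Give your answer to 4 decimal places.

Var(ȳ_str) = Σ Wₕ²(1−fₕ)sₕ²/nₕ with Wₕ = Nₕ/61605:
  County 3: (18518/61605)²·(1−1632/18518)·286400/1632 = 14.459118
  County 1: (12257/61605)²·(1−1005/12257)·262000/1005 = 9.4736474
  County 5: (16831/61605)²·(1−993/16831)·316200/993 = 22.366136
  County 2: (13999/61605)²·(1−583/13999)·134000/583 = 11.374292
  → Var(ȳ_str) = 57.673193.
Var(ȳ_srs) = (1 − 4213/61605)·442400/4213 = 97.827072.
deff = 57.673193 / 97.827072 = 0.5895.

0.5895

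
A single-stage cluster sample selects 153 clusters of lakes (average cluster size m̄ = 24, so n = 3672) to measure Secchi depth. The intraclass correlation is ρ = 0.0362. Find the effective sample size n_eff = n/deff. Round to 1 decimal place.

deff = 1 + (24 − 1)·0.0362 = 1 + 0.8326 = 1.8326.
n_eff = 3672 / 1.8326 = 2003.7.

2003.7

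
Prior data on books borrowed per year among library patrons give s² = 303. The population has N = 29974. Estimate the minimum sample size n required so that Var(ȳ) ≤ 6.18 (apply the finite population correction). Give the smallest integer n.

49

Without fpc, n₀ = s²/D = 303/6.18 = 49.0291.
With fpc, (1 − n/N)·s²/n ≤ D requires n ≥ n₀/(1 + n₀/N) = 49.0291/(1 + 49.0291/29974) = 48.9490.
Rounding up, n = 49.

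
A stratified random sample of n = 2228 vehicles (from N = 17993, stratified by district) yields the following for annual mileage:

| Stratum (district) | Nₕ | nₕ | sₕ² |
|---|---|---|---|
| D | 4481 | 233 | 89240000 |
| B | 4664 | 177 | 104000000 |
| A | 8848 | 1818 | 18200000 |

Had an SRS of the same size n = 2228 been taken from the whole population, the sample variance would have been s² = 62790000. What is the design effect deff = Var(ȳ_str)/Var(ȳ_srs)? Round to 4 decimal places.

Var(ȳ_str) = Σ Wₕ²(1−fₕ)sₕ²/nₕ with Wₕ = Nₕ/17993:
  D: (4481/17993)²·(1−233/4481)·89240000/233 = 22519.354
  B: (4664/17993)²·(1−177/4664)·104000000/177 = 37981.099
  A: (8848/17993)²·(1−1818/8848)·18200000/1818 = 1923.4052
  → Var(ȳ_str) = 62423.858.
Var(ȳ_srs) = (1 − 2228/17993)·62790000/2228 = 24692.536.
deff = 62423.858 / 24692.536 = 2.5280.

2.5280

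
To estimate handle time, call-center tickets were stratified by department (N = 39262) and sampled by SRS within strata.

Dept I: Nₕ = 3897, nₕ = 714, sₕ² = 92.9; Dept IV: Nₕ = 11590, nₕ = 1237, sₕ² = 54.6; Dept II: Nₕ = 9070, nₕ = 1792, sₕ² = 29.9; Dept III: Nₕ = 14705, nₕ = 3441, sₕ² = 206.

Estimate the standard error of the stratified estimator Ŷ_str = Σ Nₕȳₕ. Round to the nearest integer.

4234

Var(Ŷ_str) = Σₕ Nₕ²(1 − fₕ)sₕ²/nₕ.
Dept I: 3897²·(1 − 714/3897)·92.9/714 = 1.6139295 × 10^6.
Dept IV: 11590²·(1 − 1237/11590)·54.6/1237 = 5.2963002 × 10^6.
Dept II: 9070²·(1 − 1792/9070)·29.9/1792 = 1.1014189 × 10^6.
Dept III: 14705²·(1 − 3441/14705)·206/3441 = 9.9160845 × 10^6.
Sum = 1.7927733 × 10^7.
SE = √(1.7927733 × 10^7) = 4234.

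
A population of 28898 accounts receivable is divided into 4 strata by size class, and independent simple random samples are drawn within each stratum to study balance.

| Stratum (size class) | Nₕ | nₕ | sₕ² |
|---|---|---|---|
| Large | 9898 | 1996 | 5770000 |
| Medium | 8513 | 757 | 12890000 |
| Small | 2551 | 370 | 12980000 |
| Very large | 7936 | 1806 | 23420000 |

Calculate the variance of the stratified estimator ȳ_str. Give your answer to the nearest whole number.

2606

Var(ȳ_str) = Σₕ Wₕ²(1 − fₕ)sₕ²/nₕ with Wₕ = Nₕ/N, N = 28898.
Large: Wₕ = 0.34251505; term = 0.34251505²·(1 − 0.20165690)·5770000/1996 = 270.74733.
Medium: Wₕ = 0.29458786; term = 0.29458786²·(1 − 0.08892282)·12890000/757 = 1346.3002.
Small: Wₕ = 0.08827601; term = 0.08827601²·(1 − 0.14504116)·12980000/370 = 233.72411.
Very large: Wₕ = 0.27462108; term = 0.27462108²·(1 − 0.22757056)·23420000/1806 = 755.43257.
Sum = 2606.2042.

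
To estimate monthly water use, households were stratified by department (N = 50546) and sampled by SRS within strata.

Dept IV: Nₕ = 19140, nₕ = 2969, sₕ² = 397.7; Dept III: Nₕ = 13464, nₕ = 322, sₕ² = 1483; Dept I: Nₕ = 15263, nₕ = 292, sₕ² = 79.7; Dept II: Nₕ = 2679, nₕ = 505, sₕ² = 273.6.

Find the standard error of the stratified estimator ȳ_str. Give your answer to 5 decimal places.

Var(ȳ_str) = Σₕ Wₕ²(1 − fₕ)sₕ²/nₕ with Wₕ = Nₕ/N, N = 50546.
Dept IV: Wₕ = 0.37866498; term = 0.37866498²·(1 − 0.15512017)·397.7/2969 = 0.016227463.
Dept III: Wₕ = 0.26637123; term = 0.26637123²·(1 − 0.02391563)·1483/322 = 0.31896811.
Dept I: Wₕ = 0.30196257; term = 0.30196257²·(1 − 0.01913123)·79.7/292 = 0.024411395.
Dept II: Wₕ = 0.05300123; term = 0.05300123²·(1 − 0.18850317)·273.6/505 = 0.0012350467.
Sum = 0.36084201.
SE = √(0.36084201) = 0.60070.

0.60070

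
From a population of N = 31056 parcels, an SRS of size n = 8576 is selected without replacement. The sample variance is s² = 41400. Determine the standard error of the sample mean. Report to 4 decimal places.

1.8693

Under SRS without replacement, Var(ȳ) = (1 − f)·s²/n with f = n/N = 8576/31056 = 0.27614632.
Var(ȳ) = (1 − 0.27614632)·41400/8576 = 0.72385368·4.8274254 = 3.4943496.
SE(ȳ) = √(3.4943496) = 1.8693.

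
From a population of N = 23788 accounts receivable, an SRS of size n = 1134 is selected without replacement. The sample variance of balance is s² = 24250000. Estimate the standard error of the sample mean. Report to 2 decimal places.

Under SRS without replacement, Var(ȳ) = (1 − f)·s²/n with f = n/N = 1134/23788 = 0.04767109.
Var(ȳ) = (1 − 0.04767109)·24250000/1134 = 0.95232891·21384.48 = 20365.058.
SE(ȳ) = √(20365.058) = 142.71.

142.71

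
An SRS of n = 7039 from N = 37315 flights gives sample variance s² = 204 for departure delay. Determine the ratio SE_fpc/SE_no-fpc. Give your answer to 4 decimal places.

0.9008

f = n/N = 7039/37315 = 0.18863728.
SE_no-fpc = √(s²/n) = 0.17023921; SE_fpc = √((1−f)s²/n) = 0.15334412.
Ratio = √(1−f) = 0.90075675.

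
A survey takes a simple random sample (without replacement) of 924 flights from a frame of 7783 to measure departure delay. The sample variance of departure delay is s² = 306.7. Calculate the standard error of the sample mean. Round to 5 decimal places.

0.54085

Under SRS without replacement, Var(ȳ) = (1 − f)·s²/n with f = n/N = 924/7783 = 0.11872029.
Var(ȳ) = (1 − 0.11872029)·306.7/924 = 0.88127971·0.33192641 = 0.29252001.
SE(ȳ) = √(0.29252001) = 0.54085.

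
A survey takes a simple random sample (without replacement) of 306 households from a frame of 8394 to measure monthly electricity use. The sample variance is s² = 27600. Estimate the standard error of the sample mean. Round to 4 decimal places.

Under SRS without replacement, Var(ȳ) = (1 − f)·s²/n with f = n/N = 306/8394 = 0.03645461.
Var(ȳ) = (1 − 0.03645461)·27600/306 = 0.96354539·90.196078 = 86.908016.
SE(ȳ) = √(86.908016) = 9.3224.

9.3224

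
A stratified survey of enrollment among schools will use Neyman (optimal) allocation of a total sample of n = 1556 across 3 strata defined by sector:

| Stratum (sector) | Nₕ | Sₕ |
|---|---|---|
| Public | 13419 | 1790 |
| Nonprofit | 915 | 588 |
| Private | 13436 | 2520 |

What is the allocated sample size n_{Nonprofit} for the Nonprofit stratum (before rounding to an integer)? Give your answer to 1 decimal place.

Neyman allocation: nₕ = n·NₕSₕ / Σⱼ NⱼSⱼ.
Σ NⱼSⱼ = 13419·1790 + 915·588 + 13436·2520 = 5.841675 × 10^7.
n_{Nonprofit} = 1556·915·588 / (5.841675 × 10^7) = 14.3.

14.3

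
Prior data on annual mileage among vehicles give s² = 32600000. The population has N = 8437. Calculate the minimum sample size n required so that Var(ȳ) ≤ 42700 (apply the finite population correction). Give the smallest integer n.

Without fpc, n₀ = s²/D = 32600000/42700 = 763.4660.
With fpc, (1 − n/N)·s²/n ≤ D requires n ≥ n₀/(1 + n₀/N) = 763.4660/(1 + 763.4660/8437) = 700.1127.
Rounding up, n = 701.

701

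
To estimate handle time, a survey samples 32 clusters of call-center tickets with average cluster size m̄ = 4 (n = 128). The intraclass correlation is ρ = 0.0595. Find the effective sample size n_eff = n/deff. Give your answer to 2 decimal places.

108.61

deff = 1 + (4 − 1)·0.0595 = 1 + 0.1785 = 1.1785.
n_eff = 128 / 1.1785 = 108.61.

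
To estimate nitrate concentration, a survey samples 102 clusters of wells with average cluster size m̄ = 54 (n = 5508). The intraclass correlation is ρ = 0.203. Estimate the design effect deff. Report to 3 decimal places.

11.759

deff = 1 + (54 − 1)·0.203 = 1 + 10.759 = 11.759.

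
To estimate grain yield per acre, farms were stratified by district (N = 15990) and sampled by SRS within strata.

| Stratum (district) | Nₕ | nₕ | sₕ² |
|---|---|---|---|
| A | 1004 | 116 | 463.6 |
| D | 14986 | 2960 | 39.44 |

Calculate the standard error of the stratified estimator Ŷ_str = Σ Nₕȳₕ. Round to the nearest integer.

Var(Ŷ_str) = Σₕ Nₕ²(1 − fₕ)sₕ²/nₕ.
A: 1004²·(1 − 116/1004)·463.6/116 = 3.5631337 × 10^6.
D: 14986²·(1 − 2960/14986)·39.44/2960 = 2.4013315 × 10^6.
Sum = 5.9644652 × 10^6.
SE = √(5.9644652 × 10^6) = 2442.

2442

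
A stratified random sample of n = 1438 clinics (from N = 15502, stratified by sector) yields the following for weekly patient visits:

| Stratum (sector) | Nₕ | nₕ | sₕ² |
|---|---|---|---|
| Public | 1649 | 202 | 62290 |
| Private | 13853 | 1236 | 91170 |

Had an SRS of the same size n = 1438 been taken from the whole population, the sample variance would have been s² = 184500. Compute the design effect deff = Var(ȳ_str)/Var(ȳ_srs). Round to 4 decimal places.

Var(ȳ_str) = Σ Wₕ²(1−fₕ)sₕ²/nₕ with Wₕ = Nₕ/15502:
  Public: (1649/15502)²·(1−202/1649)·62290/202 = 3.0618272
  Private: (13853/15502)²·(1−1236/13853)·91170/1236 = 53.648546
  → Var(ȳ_str) = 56.710373.
Var(ȳ_srs) = (1 − 1438/15502)·184500/1438 = 116.40151.
deff = 56.710373 / 116.40151 = 0.4872.

0.4872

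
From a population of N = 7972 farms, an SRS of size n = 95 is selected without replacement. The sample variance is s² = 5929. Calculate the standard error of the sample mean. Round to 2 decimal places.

7.85

Under SRS without replacement, Var(ȳ) = (1 − f)·s²/n with f = n/N = 95/7972 = 0.01191671.
Var(ȳ) = (1 − 0.01191671)·5929/95 = 0.98808329·62.410526 = 61.666798.
SE(ȳ) = √(61.666798) = 7.85.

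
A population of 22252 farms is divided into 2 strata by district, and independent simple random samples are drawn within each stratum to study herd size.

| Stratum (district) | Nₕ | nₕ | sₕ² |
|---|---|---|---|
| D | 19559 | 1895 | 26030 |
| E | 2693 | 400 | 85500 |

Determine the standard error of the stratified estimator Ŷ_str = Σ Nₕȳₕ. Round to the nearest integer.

77882

Var(Ŷ_str) = Σₕ Nₕ²(1 − fₕ)sₕ²/nₕ.
D: 19559²·(1 − 1895/19559)·26030/1895 = 4.7457041 × 10^9.
E: 2693²·(1 − 400/2693)·85500/400 = 1.3199167 × 10^9.
Sum = 6.0656208 × 10^9.
SE = √(6.0656208 × 10^9) = 77882.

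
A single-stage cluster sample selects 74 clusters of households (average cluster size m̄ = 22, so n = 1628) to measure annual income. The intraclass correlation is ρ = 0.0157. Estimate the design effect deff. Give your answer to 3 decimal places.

1.330

deff = 1 + (22 − 1)·0.0157 = 1 + 0.3297 = 1.3297.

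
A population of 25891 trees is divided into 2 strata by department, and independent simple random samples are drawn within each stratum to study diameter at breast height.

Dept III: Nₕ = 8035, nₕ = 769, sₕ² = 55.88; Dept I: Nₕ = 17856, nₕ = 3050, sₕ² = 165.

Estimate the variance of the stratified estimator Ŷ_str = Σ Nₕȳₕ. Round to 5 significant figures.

Var(Ŷ_str) = Σₕ Nₕ²(1 − fₕ)sₕ²/nₕ.
Dept III: 8035²·(1 − 769/8035)·55.88/769 = 4.2423972 × 10^6.
Dept I: 17856²·(1 − 3050/17856)·165/3050 = 1.4302305 × 10^7.
Sum = 1.8544702 × 10^7.

1.8545 × 10^7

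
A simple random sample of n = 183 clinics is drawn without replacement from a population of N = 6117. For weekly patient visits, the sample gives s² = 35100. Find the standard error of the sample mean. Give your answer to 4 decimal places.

Under SRS without replacement, Var(ȳ) = (1 − f)·s²/n with f = n/N = 183/6117 = 0.02991663.
Var(ȳ) = (1 − 0.02991663)·35100/183 = 0.97008337·191.80328 = 186.06517.
SE(ȳ) = √(186.06517) = 13.6406.

13.6406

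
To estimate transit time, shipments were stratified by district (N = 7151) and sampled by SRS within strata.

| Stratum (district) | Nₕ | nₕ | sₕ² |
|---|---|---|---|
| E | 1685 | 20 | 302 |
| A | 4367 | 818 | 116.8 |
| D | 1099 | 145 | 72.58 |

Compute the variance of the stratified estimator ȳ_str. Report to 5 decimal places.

Var(ȳ_str) = Σₕ Wₕ²(1 − fₕ)sₕ²/nₕ with Wₕ = Nₕ/N, N = 7151.
E: Wₕ = 0.23563138; term = 0.23563138²·(1 − 0.01186944)·302/20 = 0.82843327.
A: Wₕ = 0.61068382; term = 0.61068382²·(1 − 0.18731395)·116.8/818 = 0.043275807.
D: Wₕ = 0.15368480; term = 0.15368480²·(1 − 0.13193813)·72.58/145 = 0.010262696.
Sum = 0.88197177.

0.88197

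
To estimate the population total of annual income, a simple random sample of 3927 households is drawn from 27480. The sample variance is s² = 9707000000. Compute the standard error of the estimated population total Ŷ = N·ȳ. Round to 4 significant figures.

4.000 × 10^7

Var(Ŷ) = N²·Var(ȳ) = N²·(1 − n/N)·s²/n.
f = 3927/27480 = 0.14290393; Var(ȳ) = 0.85709607·9707000000/3927 = 2.1186228 × 10^6.
Var(Ŷ) = 27480² · (2.1186228 × 10^6) = 1.5998789 × 10^15.
SE(Ŷ) = √(1.5998789 × 10^15) = 4.000 × 10^7.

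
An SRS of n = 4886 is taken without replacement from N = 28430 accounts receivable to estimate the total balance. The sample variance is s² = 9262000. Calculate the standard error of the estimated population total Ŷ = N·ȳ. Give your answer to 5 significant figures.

Var(Ŷ) = N²·Var(ȳ) = N²·(1 − n/N)·s²/n.
f = 4886/28430 = 0.17186071; Var(ȳ) = 0.82813929·9262000/4886 = 1569.8375.
Var(Ŷ) = 28430² · 1569.8375 = 1.2688445 × 10^12.
SE(Ŷ) = √(1.2688445 × 10^12) = 1.1264 × 10^6.

1.1264 × 10^6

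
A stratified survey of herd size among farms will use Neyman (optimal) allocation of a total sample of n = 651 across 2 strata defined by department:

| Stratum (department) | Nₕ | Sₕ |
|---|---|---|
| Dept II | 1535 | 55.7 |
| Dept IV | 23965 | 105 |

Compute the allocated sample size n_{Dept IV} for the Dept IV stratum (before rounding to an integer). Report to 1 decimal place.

Neyman allocation: nₕ = n·NₕSₕ / Σⱼ NⱼSⱼ.
Σ NⱼSⱼ = 1535·55.7 + 23965·105 = 2.6018245 × 10^6.
n_{Dept IV} = 651·23965·105 / (2.6018245 × 10^6) = 629.6.

629.6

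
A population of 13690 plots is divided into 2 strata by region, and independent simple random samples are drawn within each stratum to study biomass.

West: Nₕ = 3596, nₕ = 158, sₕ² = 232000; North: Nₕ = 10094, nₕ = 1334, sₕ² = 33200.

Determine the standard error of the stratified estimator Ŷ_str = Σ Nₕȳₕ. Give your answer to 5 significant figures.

142670

Var(Ŷ_str) = Σₕ Nₕ²(1 − fₕ)sₕ²/nₕ.
West: 3596²·(1 − 158/3596)·232000/158 = 1.8153336 × 10^10.
North: 10094²·(1 − 1334/10094)·33200/1334 = 2.2006433 × 10^9.
Sum = 2.0353979 × 10^10.
SE = √(2.0353979 × 10^10) = 142670.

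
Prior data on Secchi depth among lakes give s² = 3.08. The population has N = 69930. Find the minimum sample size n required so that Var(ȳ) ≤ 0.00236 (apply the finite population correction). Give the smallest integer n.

1282

Without fpc, n₀ = s²/D = 3.08/0.00236 = 1305.0847.
With fpc, (1 − n/N)·s²/n ≤ D requires n ≥ n₀/(1 + n₀/N) = 1305.0847/(1 + 1305.0847/69930) = 1281.1745.
Rounding up, n = 1282.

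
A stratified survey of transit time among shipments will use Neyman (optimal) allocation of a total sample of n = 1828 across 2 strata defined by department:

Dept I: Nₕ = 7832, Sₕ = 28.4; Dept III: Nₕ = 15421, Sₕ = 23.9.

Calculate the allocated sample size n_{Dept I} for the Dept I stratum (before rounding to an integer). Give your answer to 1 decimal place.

688.0

Neyman allocation: nₕ = n·NₕSₕ / Σⱼ NⱼSⱼ.
Σ NⱼSⱼ = 7832·28.4 + 15421·23.9 = 590990.7.
n_{Dept I} = 1828·7832·28.4 / 590990.7 = 688.0.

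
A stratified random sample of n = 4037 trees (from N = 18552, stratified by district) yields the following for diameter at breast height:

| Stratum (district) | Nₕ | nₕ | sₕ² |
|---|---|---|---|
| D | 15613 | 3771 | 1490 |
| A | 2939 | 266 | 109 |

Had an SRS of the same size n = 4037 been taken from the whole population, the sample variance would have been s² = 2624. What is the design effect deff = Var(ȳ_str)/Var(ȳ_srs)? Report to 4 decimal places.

0.4358

Var(ȳ_str) = Σ Wₕ²(1−fₕ)sₕ²/nₕ with Wₕ = Nₕ/18552:
  D: (15613/18552)²·(1−3771/15613)·1490/3771 = 0.21225586
  A: (2939/18552)²·(1−266/2939)·109/266 = 0.0093532369
  → Var(ȳ_str) = 0.2216091.
Var(ȳ_srs) = (1 − 4037/18552)·2624/4037 = 0.50854734.
deff = 0.2216091 / 0.50854734 = 0.4358.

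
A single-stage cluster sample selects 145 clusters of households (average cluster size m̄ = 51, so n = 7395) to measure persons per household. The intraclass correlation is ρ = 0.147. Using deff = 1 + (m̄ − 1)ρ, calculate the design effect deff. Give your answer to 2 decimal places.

8.35

deff = 1 + (51 − 1)·0.147 = 1 + 7.35 = 8.35.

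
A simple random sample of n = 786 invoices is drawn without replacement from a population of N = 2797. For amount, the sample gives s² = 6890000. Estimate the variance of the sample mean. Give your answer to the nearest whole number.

6303

Under SRS without replacement, Var(ȳ) = (1 − f)·s²/n with f = n/N = 786/2797 = 0.28101537.
Var(ȳ) = (1 − 0.28101537)·6890000/786 = 0.71898463·8765.9033 = 6302.5497.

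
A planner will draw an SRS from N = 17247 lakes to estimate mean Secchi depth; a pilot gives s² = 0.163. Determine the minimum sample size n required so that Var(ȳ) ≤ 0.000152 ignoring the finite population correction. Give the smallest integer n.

Without fpc, n₀ = s²/D = 0.163/0.000152 = 1072.3684.
Rounding up, n = 1073.

1073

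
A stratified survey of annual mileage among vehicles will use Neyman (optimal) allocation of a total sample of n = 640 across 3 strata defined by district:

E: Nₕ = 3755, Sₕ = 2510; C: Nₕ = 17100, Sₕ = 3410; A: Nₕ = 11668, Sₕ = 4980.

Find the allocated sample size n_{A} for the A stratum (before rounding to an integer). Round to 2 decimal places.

Neyman allocation: nₕ = n·NₕSₕ / Σⱼ NⱼSⱼ.
Σ NⱼSⱼ = 3755·2510 + 17100·3410 + 11668·4980 = 1.2584269 × 10^8.
n_{A} = 640·11668·4980 / (1.2584269 × 10^8) = 295.51.

295.51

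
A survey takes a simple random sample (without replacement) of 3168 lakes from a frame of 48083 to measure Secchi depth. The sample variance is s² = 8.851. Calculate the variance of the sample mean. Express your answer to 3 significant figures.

0.00261

Under SRS without replacement, Var(ȳ) = (1 − f)·s²/n with f = n/N = 3168/48083 = 0.06588607.
Var(ȳ) = (1 − 0.06588607)·8.851/3168 = 0.93411393·0.0027938763 = 0.0026097987.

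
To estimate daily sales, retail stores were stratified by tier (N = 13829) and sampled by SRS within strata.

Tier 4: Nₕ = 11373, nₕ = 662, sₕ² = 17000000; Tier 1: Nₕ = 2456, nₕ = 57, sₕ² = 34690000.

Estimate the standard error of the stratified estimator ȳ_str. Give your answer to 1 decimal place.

187.4

Var(ȳ_str) = Σₕ Wₕ²(1 − fₕ)sₕ²/nₕ with Wₕ = Nₕ/N, N = 13829.
Tier 4: Wₕ = 0.82240220; term = 0.82240220²·(1 − 0.05820804)·17000000/662 = 16357.406.
Tier 1: Wₕ = 0.17759780; term = 0.17759780²·(1 − 0.02320847)·34690000/57 = 18750.226.
Sum = 35107.632.
SE = √(35107.632) = 187.4.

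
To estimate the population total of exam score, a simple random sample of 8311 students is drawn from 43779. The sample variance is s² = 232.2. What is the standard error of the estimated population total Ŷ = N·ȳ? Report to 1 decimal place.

6586.5

Var(Ŷ) = N²·Var(ȳ) = N²·(1 − n/N)·s²/n.
f = 8311/43779 = 0.18983988; Var(ȳ) = 0.81016012·232.2/8311 = 0.022634963.
Var(Ŷ) = 43779² · 0.022634963 = 4.3382189 × 10^7.
SE(Ŷ) = √(4.3382189 × 10^7) = 6586.5.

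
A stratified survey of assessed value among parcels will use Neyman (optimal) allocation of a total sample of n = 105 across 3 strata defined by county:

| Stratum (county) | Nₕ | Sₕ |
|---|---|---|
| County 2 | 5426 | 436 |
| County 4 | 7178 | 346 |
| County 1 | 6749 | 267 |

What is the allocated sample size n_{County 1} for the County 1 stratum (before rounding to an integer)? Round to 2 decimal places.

28.45

Neyman allocation: nₕ = n·NₕSₕ / Σⱼ NⱼSⱼ.
Σ NⱼSⱼ = 5426·436 + 7178·346 + 6749·267 = 6.651307 × 10^6.
n_{County 1} = 105·6749·267 / (6.651307 × 10^6) = 28.45.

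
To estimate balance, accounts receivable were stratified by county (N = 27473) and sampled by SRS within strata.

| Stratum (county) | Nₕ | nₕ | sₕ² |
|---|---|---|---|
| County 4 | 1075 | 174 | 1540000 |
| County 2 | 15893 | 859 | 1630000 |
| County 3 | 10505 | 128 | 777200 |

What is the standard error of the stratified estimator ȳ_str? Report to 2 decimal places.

38.59

Var(ȳ_str) = Σₕ Wₕ²(1 − fₕ)sₕ²/nₕ with Wₕ = Nₕ/N, N = 27473.
County 4: Wₕ = 0.03912933; term = 0.03912933²·(1 − 0.16186047)·1540000/174 = 11.357757.
County 2: Wₕ = 0.57849525; term = 0.57849525²·(1 − 0.05404895)·1630000/859 = 600.70701.
County 3: Wₕ = 0.38237542; term = 0.38237542²·(1 − 0.01218467)·777200/128 = 876.95745.
Sum = 1489.0222.
SE = √(1489.0222) = 38.59.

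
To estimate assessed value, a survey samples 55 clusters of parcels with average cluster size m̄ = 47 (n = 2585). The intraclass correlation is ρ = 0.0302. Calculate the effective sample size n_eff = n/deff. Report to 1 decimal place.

deff = 1 + (47 − 1)·0.0302 = 1 + 1.3892 = 2.3892.
n_eff = 2585 / 2.3892 = 1082.0.

1082.0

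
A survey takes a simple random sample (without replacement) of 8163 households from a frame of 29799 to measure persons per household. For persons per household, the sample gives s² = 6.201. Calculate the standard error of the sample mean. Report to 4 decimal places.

Under SRS without replacement, Var(ȳ) = (1 − f)·s²/n with f = n/N = 8163/29799 = 0.27393537.
Var(ȳ) = (1 − 0.27393537)·6.201/8163 = 0.72606463·7.5964719 × 10^-4 = 5.5155296 × 10^-4.
SE(ȳ) = √(5.5155296 × 10^-4) = 0.0235.

0.0235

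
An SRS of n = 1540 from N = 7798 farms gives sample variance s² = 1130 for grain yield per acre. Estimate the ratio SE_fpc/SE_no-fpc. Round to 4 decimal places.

f = n/N = 1540/7798 = 0.19748654.
SE_no-fpc = √(s²/n) = 0.85660156; SE_fpc = √((1−f)s²/n) = 0.76737037.
Ratio = √(1−f) = 0.89583116.

0.8958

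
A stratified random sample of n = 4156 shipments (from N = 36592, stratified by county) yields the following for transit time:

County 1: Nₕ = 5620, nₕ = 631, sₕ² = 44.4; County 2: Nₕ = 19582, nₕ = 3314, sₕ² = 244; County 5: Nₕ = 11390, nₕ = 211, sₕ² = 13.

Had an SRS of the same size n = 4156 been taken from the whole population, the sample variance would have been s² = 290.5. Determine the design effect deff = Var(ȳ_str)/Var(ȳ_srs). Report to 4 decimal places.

Var(ȳ_str) = Σ Wₕ²(1−fₕ)sₕ²/nₕ with Wₕ = Nₕ/36592:
  County 1: (5620/36592)²·(1−631/5620)·44.4/631 = 0.0014734355
  County 2: (19582/36592)²·(1−3314/19582)·244/3314 = 0.017516859
  County 5: (11390/36592)²·(1−211/11390)·13/211 = 0.0058588892
  → Var(ȳ_str) = 0.024849184.
Var(ȳ_srs) = (1 − 4156/36592)·290.5/4156 = 0.061960048.
deff = 0.024849184 / 0.061960048 = 0.4011.

0.4011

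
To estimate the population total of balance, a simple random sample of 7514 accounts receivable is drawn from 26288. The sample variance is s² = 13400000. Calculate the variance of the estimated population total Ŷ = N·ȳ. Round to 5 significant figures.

8.8013 × 10^11

Var(Ŷ) = N²·Var(ȳ) = N²·(1 − n/N)·s²/n.
f = 7514/26288 = 0.28583384; Var(ȳ) = 0.71416616·13400000/7514 = 1273.5995.
Var(Ŷ) = 26288² · 1273.5995 = 8.8013233 × 10^11.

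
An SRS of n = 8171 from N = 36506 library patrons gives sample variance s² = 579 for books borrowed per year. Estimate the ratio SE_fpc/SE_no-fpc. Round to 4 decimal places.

f = n/N = 8171/36506 = 0.22382622.
SE_no-fpc = √(s²/n) = 0.26619609; SE_fpc = √((1−f)s²/n) = 0.23452069.
Ratio = √(1−f) = 0.88100725.

0.8810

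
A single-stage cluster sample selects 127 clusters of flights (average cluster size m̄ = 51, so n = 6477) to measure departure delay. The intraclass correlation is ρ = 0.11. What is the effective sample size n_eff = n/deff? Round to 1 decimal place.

deff = 1 + (51 − 1)·0.11 = 1 + 5.5 = 6.5.
n_eff = 6477 / 6.5 = 996.5.

996.5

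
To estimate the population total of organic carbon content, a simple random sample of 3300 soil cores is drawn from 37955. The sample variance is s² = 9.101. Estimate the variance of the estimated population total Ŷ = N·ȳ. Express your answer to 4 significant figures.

3.628 × 10^6

Var(Ŷ) = N²·Var(ȳ) = N²·(1 − n/N)·s²/n.
f = 3300/37955 = 0.08694507; Var(ȳ) = 0.91305493·9.101/3300 = 0.0025180948.
Var(Ŷ) = 37955² · 0.0025180948 = 3.6275221 × 10^6.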